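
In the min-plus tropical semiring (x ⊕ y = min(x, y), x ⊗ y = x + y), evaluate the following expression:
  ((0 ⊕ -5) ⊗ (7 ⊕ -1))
((0 ⊕ -5) ⊗ (7 ⊕ -1)) = -6

Expand innermost to outermost. Recall ⊕ takes the minimum of its arguments and ⊗ takes their sum. Working out the expression ((0 ⊕ -5) ⊗ (7 ⊕ -1)) gives -6.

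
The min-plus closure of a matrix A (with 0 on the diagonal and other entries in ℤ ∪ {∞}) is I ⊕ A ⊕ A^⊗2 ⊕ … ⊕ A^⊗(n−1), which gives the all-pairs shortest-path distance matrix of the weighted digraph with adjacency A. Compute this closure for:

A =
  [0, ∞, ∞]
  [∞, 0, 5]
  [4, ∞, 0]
Closure =
  [0, ∞, ∞]
  [9, 0, 5]
  [4, ∞, 0]

This is the Floyd-Warshall all-pairs shortest-path computation. For each intermediate vertex k = 0, 1, …, 2, update dist[i][j] ← min(dist[i][j], dist[i][k] + dist[k][j]). The final matrix gives, for each (i, j), the minimum total weight of any directed path from i to j (possibly empty when i = j).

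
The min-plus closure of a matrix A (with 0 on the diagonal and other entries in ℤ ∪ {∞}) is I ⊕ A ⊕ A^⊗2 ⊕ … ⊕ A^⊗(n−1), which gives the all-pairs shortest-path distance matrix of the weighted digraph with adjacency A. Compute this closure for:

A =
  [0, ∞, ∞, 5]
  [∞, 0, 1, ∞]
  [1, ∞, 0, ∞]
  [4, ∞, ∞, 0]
Closure =
  [0, ∞, ∞, 5]
  [2, 0, 1, 7]
  [1, ∞, 0, 6]
  [4, ∞, ∞, 0]

This is the Floyd-Warshall all-pairs shortest-path computation. For each intermediate vertex k = 0, 1, …, 3, update dist[i][j] ← min(dist[i][j], dist[i][k] + dist[k][j]). The final matrix gives, for each (i, j), the minimum total weight of any directed path from i to j (possibly empty when i = j).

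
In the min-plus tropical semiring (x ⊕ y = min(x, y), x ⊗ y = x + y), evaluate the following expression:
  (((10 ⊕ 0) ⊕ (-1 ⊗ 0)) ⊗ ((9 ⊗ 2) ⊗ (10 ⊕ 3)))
(((10 ⊕ 0) ⊕ (-1 ⊗ 0)) ⊗ ((9 ⊗ 2) ⊗ (10 ⊕ 3))) = 13

Expand innermost to outermost. Recall ⊕ takes the minimum of its arguments and ⊗ takes their sum. Working out the expression (((10 ⊕ 0) ⊕ (-1 ⊗ 0)) ⊗ ((9 ⊗ 2) ⊗ (10 ⊕ 3))) gives 13.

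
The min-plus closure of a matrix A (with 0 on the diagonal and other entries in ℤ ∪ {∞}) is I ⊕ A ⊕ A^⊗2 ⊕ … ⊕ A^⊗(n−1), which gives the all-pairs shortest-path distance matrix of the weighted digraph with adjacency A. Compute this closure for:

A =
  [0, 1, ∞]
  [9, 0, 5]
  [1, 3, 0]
Closure =
  [0, 1, 6]
  [6, 0, 5]
  [1, 2, 0]

This is the Floyd-Warshall all-pairs shortest-path computation. For each intermediate vertex k = 0, 1, …, 2, update dist[i][j] ← min(dist[i][j], dist[i][k] + dist[k][j]). The final matrix gives, for each (i, j), the minimum total weight of any directed path from i to j (possibly empty when i = j).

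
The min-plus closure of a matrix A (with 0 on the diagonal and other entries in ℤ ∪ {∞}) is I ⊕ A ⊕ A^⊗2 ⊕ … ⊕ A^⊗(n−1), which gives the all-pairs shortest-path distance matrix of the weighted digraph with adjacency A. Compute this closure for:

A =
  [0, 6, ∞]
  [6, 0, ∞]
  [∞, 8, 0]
Closure =
  [0, 6, ∞]
  [6, 0, ∞]
  [14, 8, 0]

This is the Floyd-Warshall all-pairs shortest-path computation. For each intermediate vertex k = 0, 1, …, 2, update dist[i][j] ← min(dist[i][j], dist[i][k] + dist[k][j]). The final matrix gives, for each (i, j), the minimum total weight of any directed path from i to j (possibly empty when i = j).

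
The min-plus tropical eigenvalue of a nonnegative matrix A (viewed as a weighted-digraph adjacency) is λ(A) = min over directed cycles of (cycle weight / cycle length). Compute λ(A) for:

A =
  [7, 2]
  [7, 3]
λ(A) = 3

Enumerate directed cycles and compute their means (weight / length). Sample:
  cycle 0 → 0: weight = 7, length = 1, mean = 7/1 ≈ 7.000
  cycle 1 → 1: weight = 3, length = 1, mean = 3/1 ≈ 3.000
  cycle 0 → 1 → 0: weight = 9, length = 2, mean = 9/2 ≈ 4.500
  cycle 1 → 0 → 1: weight = 9, length = 2, mean = 9/2 ≈ 4.500
Minimum mean = 3.000, attained e.g. along the cycle 1 → 1 with weight 3 and length 1. So λ(A) = 3/1 = 3.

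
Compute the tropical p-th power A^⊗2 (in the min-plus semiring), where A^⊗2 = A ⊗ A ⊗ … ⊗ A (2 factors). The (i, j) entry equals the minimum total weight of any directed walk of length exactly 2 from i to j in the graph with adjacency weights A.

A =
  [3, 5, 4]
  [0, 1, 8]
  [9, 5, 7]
A^⊗2 =
  [5, 6, 7]
  [1, 2, 4]
  [5, 6, 13]

Each entry (A^⊗2)_ij equals the minimum over all length-2 walks i = v_0 → v_1 → … → v_2 = j of Σ_t A[v_t][v_{t+1}]. For example, for (i, j) = (0, 2) we minimise over 3 possible intermediate vertex sequences; the minimum is 7, attained along the walk 0 → 0 → 2.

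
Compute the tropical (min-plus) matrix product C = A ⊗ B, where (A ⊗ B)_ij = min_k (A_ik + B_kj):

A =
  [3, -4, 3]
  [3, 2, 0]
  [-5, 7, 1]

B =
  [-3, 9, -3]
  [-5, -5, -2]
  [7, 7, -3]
A ⊗ B =
  [-9, -9, -6]
  [-3, -3, -3]
  [-8, 2, -8]

Apply the min-plus product entry-by-entry:
  C[0][0] = min over k of (A[0][0] + B[0][0] = 3 + -3 = 0, A[0][1] + B[1][0] = -4 + -5 = -9, A[0][2] + B[2][0] = 3 + 7 = 10) = -9 (attained at k = 1)
  C[0][1] = min over k of (A[0][0] + B[0][1] = 3 + 9 = 12, A[0][1] + B[1][1] = -4 + -5 = -9, A[0][2] + B[2][1] = 3 + 7 = 10) = -9 (attained at k = 1)
  C[0][2] = min over k of (A[0][0] + B[0][2] = 3 + -3 = 0, A[0][1] + B[1][2] = -4 + -2 = -6, A[0][2] + B[2][2] = 3 + -3 = 0) = -6 (attained at k = 1)
  C[1][0] = min over k of (A[1][0] + B[0][0] = 3 + -3 = 0, A[1][1] + B[1][0] = 2 + -5 = -3, A[1][2] + B[2][0] = 0 + 7 = 7) = -3 (attained at k = 1)
  C[1][1] = min over k of (A[1][0] + B[0][1] = 3 + 9 = 12, A[1][1] + B[1][1] = 2 + -5 = -3, A[1][2] + B[2][1] = 0 + 7 = 7) = -3 (attained at k = 1)
  C[1][2] = min over k of (A[1][0] + B[0][2] = 3 + -3 = 0, A[1][1] + B[1][2] = 2 + -2 = 0, A[1][2] + B[2][2] = 0 + -3 = -3) = -3 (attained at k = 2)
  C[2][0] = min over k of (A[2][0] + B[0][0] = -5 + -3 = -8, A[2][1] + B[1][0] = 7 + -5 = 2, A[2][2] + B[2][0] = 1 + 7 = 8) = -8 (attained at k = 0)
  C[2][1] = min over k of (A[2][0] + B[0][1] = -5 + 9 = 4, A[2][1] + B[1][1] = 7 + -5 = 2, A[2][2] + B[2][1] = 1 + 7 = 8) = 2 (attained at k = 1)
  C[2][2] = min over k of (A[2][0] + B[0][2] = -5 + -3 = -8, A[2][1] + B[1][2] = 7 + -2 = 5, A[2][2] + B[2][2] = 1 + -3 = -2) = -8 (attained at k = 0)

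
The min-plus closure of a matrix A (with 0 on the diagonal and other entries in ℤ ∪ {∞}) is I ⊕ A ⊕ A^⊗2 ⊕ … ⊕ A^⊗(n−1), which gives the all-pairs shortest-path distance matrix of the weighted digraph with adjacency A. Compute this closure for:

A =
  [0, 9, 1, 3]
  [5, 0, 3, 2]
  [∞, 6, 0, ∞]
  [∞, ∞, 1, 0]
Closure =
  [0, 7, 1, 3]
  [5, 0, 3, 2]
  [11, 6, 0, 8]
  [12, 7, 1, 0]

This is the Floyd-Warshall all-pairs shortest-path computation. For each intermediate vertex k = 0, 1, …, 3, update dist[i][j] ← min(dist[i][j], dist[i][k] + dist[k][j]). The final matrix gives, for each (i, j), the minimum total weight of any directed path from i to j (possibly empty when i = j).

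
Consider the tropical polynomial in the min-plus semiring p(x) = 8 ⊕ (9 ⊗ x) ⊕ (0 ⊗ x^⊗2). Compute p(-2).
p(-2) = -4

A tropical monomial a ⊗ x^⊗i evaluates to a + i · x. Evaluating each term at x = -2:
  Term 0 contributes 8 + 0 · -2 = 8
  Term 1 contributes 9 + 1 · -2 = 7
  Term 2 contributes 0 + 2 · -2 = -4
p(-2) = ⊕ of these = min[8, 7, -4] = -4.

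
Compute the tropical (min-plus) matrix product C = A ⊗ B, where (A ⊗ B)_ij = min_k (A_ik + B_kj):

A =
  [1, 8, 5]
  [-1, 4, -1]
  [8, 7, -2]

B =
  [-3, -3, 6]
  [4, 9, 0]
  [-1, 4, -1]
A ⊗ B =
  [-2, -2, 4]
  [-4, -4, -2]
  [-3, 2, -3]

Apply the min-plus product entry-by-entry:
  C[0][0] = min over k of (A[0][0] + B[0][0] = 1 + -3 = -2, A[0][1] + B[1][0] = 8 + 4 = 12, A[0][2] + B[2][0] = 5 + -1 = 4) = -2 (attained at k = 0)
  C[0][1] = min over k of (A[0][0] + B[0][1] = 1 + -3 = -2, A[0][1] + B[1][1] = 8 + 9 = 17, A[0][2] + B[2][1] = 5 + 4 = 9) = -2 (attained at k = 0)
  C[0][2] = min over k of (A[0][0] + B[0][2] = 1 + 6 = 7, A[0][1] + B[1][2] = 8 + 0 = 8, A[0][2] + B[2][2] = 5 + -1 = 4) = 4 (attained at k = 2)
  C[1][0] = min over k of (A[1][0] + B[0][0] = -1 + -3 = -4, A[1][1] + B[1][0] = 4 + 4 = 8, A[1][2] + B[2][0] = -1 + -1 = -2) = -4 (attained at k = 0)
  C[1][1] = min over k of (A[1][0] + B[0][1] = -1 + -3 = -4, A[1][1] + B[1][1] = 4 + 9 = 13, A[1][2] + B[2][1] = -1 + 4 = 3) = -4 (attained at k = 0)
  C[1][2] = min over k of (A[1][0] + B[0][2] = -1 + 6 = 5, A[1][1] + B[1][2] = 4 + 0 = 4, A[1][2] + B[2][2] = -1 + -1 = -2) = -2 (attained at k = 2)
  C[2][0] = min over k of (A[2][0] + B[0][0] = 8 + -3 = 5, A[2][1] + B[1][0] = 7 + 4 = 11, A[2][2] + B[2][0] = -2 + -1 = -3) = -3 (attained at k = 2)
  C[2][1] = min over k of (A[2][0] + B[0][1] = 8 + -3 = 5, A[2][1] + B[1][1] = 7 + 9 = 16, A[2][2] + B[2][1] = -2 + 4 = 2) = 2 (attained at k = 2)
  C[2][2] = min over k of (A[2][0] + B[0][2] = 8 + 6 = 14, A[2][1] + B[1][2] = 7 + 0 = 7, A[2][2] + B[2][2] = -2 + -1 = -3) = -3 (attained at k = 2)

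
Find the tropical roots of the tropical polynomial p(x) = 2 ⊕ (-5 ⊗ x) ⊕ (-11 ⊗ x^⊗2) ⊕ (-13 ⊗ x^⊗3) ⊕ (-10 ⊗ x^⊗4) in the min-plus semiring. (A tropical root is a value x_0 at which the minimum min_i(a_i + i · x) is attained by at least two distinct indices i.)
Roots: {-3, 2, 6, 7}

Each tropical root is a break point of the lower envelope of the lines y = a_i + i · x (there are 5 lines, with slopes 0, 1, ..., 4). Only the lines that attain the minimum somewhere contribute to roots; other lines are dominated. Here the surviving (envelope) indices are i = 4, i = 3, i = 2, i = 1, i = 0.
Intersections between consecutive envelope lines give the roots: for adjacent envelope indices i < j the intersection is x = (a_i − a_j) / (j − i). Reading off the sorted break points: {-3, 2, 6, 7}.
Verification: at each break x_0, at least two indices attain the minimum of min_i(a_i + i · x_0).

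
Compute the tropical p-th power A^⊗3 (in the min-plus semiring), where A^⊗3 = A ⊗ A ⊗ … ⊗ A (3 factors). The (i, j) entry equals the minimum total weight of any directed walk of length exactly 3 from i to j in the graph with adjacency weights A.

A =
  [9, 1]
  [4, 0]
A^⊗3 =
  [5, 1]
  [4, 0]

Each entry (A^⊗3)_ij equals the minimum over all length-3 walks i = v_0 → v_1 → … → v_3 = j of Σ_t A[v_t][v_{t+1}]. For example, for (i, j) = (0, 1) we minimise over 4 possible intermediate vertex sequences; the minimum is 1, attained along the walk 0 → 1 → 1 → 1.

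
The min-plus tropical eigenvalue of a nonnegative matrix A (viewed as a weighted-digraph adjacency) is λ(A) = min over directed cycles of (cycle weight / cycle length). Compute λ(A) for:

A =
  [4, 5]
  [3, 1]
λ(A) = 1

Enumerate directed cycles and compute their means (weight / length). Sample:
  cycle 0 → 0: weight = 4, length = 1, mean = 4/1 ≈ 4.000
  cycle 1 → 1: weight = 1, length = 1, mean = 1/1 ≈ 1.000
  cycle 0 → 1 → 0: weight = 8, length = 2, mean = 8/2 ≈ 4.000
  cycle 1 → 0 → 1: weight = 8, length = 2, mean = 8/2 ≈ 4.000
Minimum mean = 1.000, attained e.g. along the cycle 1 → 1 with weight 1 and length 1. So λ(A) = 1/1 = 1.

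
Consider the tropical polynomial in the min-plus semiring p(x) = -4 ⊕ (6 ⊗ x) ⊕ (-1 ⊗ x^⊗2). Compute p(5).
p(5) = -4

A tropical monomial a ⊗ x^⊗i evaluates to a + i · x. Evaluating each term at x = 5:
  Term 0 contributes -4 + 0 · 5 = -4
  Term 1 contributes 6 + 1 · 5 = 11
  Term 2 contributes -1 + 2 · 5 = 9
p(5) = ⊕ of these = min[-4, 11, 9] = -4.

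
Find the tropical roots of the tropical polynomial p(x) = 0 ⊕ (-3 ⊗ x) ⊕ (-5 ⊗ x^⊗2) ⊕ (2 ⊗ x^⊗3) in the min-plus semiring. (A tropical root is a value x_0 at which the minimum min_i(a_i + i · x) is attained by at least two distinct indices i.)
Roots: {-7, 2, 3}

Each tropical root is a break point of the lower envelope of the lines y = a_i + i · x (there are 4 lines, with slopes 0, 1, ..., 3). Only the lines that attain the minimum somewhere contribute to roots; other lines are dominated. Here the surviving (envelope) indices are i = 3, i = 2, i = 1, i = 0.
Intersections between consecutive envelope lines give the roots: for adjacent envelope indices i < j the intersection is x = (a_i − a_j) / (j − i). Reading off the sorted break points: {-7, 2, 3}.
Verification: at each break x_0, at least two indices attain the minimum of min_i(a_i + i · x_0).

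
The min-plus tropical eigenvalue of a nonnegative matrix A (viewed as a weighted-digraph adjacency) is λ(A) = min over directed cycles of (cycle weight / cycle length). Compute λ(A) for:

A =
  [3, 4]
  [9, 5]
λ(A) = 3

Enumerate directed cycles and compute their means (weight / length). Sample:
  cycle 0 → 0: weight = 3, length = 1, mean = 3/1 ≈ 3.000
  cycle 1 → 1: weight = 5, length = 1, mean = 5/1 ≈ 5.000
  cycle 0 → 1 → 0: weight = 13, length = 2, mean = 13/2 ≈ 6.500
  cycle 1 → 0 → 1: weight = 13, length = 2, mean = 13/2 ≈ 6.500
Minimum mean = 3.000, attained e.g. along the cycle 0 → 0 with weight 3 and length 1. So λ(A) = 3/1 = 3.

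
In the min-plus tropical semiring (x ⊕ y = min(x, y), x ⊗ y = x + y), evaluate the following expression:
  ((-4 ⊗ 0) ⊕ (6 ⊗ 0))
((-4 ⊗ 0) ⊕ (6 ⊗ 0)) = -4

Expand innermost to outermost. Recall ⊕ takes the minimum of its arguments and ⊗ takes their sum. Working out the expression ((-4 ⊗ 0) ⊕ (6 ⊗ 0)) gives -4.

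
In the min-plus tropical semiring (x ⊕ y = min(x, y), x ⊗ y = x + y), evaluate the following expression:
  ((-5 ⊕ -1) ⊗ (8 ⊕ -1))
((-5 ⊕ -1) ⊗ (8 ⊕ -1)) = -6

Expand innermost to outermost. Recall ⊕ takes the minimum of its arguments and ⊗ takes their sum. Working out the expression ((-5 ⊕ -1) ⊗ (8 ⊕ -1)) gives -6.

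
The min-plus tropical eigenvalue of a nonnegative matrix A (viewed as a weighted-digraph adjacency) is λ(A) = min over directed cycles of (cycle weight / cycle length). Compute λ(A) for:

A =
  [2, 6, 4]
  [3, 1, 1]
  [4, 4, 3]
λ(A) = 1

Enumerate directed cycles and compute their means (weight / length). Sample:
  cycle 0 → 0: weight = 2, length = 1, mean = 2/1 ≈ 2.000
  cycle 1 → 1: weight = 1, length = 1, mean = 1/1 ≈ 1.000
  cycle 2 → 2: weight = 3, length = 1, mean = 3/1 ≈ 3.000
  cycle 0 → 1 → 0: weight = 9, length = 2, mean = 9/2 ≈ 4.500
  cycle 0 → 2 → 0: weight = 8, length = 2, mean = 8/2 ≈ 4.000
  cycle 1 → 0 → 1: weight = 9, length = 2, mean = 9/2 ≈ 4.500
Minimum mean = 1.000, attained e.g. along the cycle 1 → 1 with weight 1 and length 1. So λ(A) = 1/1 = 1.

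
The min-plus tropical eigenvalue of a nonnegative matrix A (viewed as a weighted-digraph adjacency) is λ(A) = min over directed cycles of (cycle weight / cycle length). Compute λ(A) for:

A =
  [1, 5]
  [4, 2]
λ(A) = 1

Enumerate directed cycles and compute their means (weight / length). Sample:
  cycle 0 → 0: weight = 1, length = 1, mean = 1/1 ≈ 1.000
  cycle 1 → 1: weight = 2, length = 1, mean = 2/1 ≈ 2.000
  cycle 0 → 1 → 0: weight = 9, length = 2, mean = 9/2 ≈ 4.500
  cycle 1 → 0 → 1: weight = 9, length = 2, mean = 9/2 ≈ 4.500
Minimum mean = 1.000, attained e.g. along the cycle 0 → 0 with weight 1 and length 1. So λ(A) = 1/1 = 1.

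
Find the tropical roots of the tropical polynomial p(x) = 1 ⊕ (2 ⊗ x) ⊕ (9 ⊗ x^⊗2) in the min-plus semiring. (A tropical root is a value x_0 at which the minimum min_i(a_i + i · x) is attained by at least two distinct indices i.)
Roots: {-7, -1}

Each tropical root is a break point of the lower envelope of the lines y = a_i + i · x (there are 3 lines, with slopes 0, 1, ..., 2). Only the lines that attain the minimum somewhere contribute to roots; other lines are dominated. Here the surviving (envelope) indices are i = 2, i = 1, i = 0.
Intersections between consecutive envelope lines give the roots: for adjacent envelope indices i < j the intersection is x = (a_i − a_j) / (j − i). Reading off the sorted break points: {-7, -1}.
Verification: at each break x_0, at least two indices attain the minimum of min_i(a_i + i · x_0).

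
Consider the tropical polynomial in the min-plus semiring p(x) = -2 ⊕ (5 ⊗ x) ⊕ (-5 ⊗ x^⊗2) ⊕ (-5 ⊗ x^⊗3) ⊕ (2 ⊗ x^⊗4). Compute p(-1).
p(-1) = -8

A tropical monomial a ⊗ x^⊗i evaluates to a + i · x. Evaluating each term at x = -1:
  Term 0 contributes -2 + 0 · -1 = -2
  Term 1 contributes 5 + 1 · -1 = 4
  Term 2 contributes -5 + 2 · -1 = -7
  Term 3 contributes -5 + 3 · -1 = -8
  Term 4 contributes 2 + 4 · -1 = -2
p(-1) = ⊕ of these = min[-2, 4, -7, -8, -2] = -8.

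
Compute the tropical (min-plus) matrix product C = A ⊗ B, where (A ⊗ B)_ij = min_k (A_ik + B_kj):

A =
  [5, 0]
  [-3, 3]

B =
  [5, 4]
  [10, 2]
A ⊗ B =
  [10, 2]
  [2, 1]

Apply the min-plus product entry-by-entry:
  C[0][0] = min over k of (A[0][0] + B[0][0] = 5 + 5 = 10, A[0][1] + B[1][0] = 0 + 10 = 10) = 10 (attained at k = 0)
  C[0][1] = min over k of (A[0][0] + B[0][1] = 5 + 4 = 9, A[0][1] + B[1][1] = 0 + 2 = 2) = 2 (attained at k = 1)
  C[1][0] = min over k of (A[1][0] + B[0][0] = -3 + 5 = 2, A[1][1] + B[1][0] = 3 + 10 = 13) = 2 (attained at k = 0)
  C[1][1] = min over k of (A[1][0] + B[0][1] = -3 + 4 = 1, A[1][1] + B[1][1] = 3 + 2 = 5) = 1 (attained at k = 0)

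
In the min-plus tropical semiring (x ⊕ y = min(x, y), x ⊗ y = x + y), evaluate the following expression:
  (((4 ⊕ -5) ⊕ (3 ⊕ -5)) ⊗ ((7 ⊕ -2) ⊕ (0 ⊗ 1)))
(((4 ⊕ -5) ⊕ (3 ⊕ -5)) ⊗ ((7 ⊕ -2) ⊕ (0 ⊗ 1))) = -7

Expand innermost to outermost. Recall ⊕ takes the minimum of its arguments and ⊗ takes their sum. Working out the expression (((4 ⊕ -5) ⊕ (3 ⊕ -5)) ⊗ ((7 ⊕ -2) ⊕ (0 ⊗ 1))) gives -7.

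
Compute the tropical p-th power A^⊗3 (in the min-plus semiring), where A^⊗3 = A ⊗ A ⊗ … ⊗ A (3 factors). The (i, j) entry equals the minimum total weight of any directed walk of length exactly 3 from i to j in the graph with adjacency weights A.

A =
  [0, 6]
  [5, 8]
A^⊗3 =
  [0, 6]
  [5, 11]

Each entry (A^⊗3)_ij equals the minimum over all length-3 walks i = v_0 → v_1 → … → v_3 = j of Σ_t A[v_t][v_{t+1}]. For example, for (i, j) = (0, 1) we minimise over 4 possible intermediate vertex sequences; the minimum is 6, attained along the walk 0 → 0 → 0 → 1.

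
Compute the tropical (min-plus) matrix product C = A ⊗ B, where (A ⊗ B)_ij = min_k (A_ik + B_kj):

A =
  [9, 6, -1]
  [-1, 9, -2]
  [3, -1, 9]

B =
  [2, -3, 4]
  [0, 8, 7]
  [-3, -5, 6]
A ⊗ B =
  [-4, -6, 5]
  [-5, -7, 3]
  [-1, 0, 6]

Apply the min-plus product entry-by-entry:
  C[0][0] = min over k of (A[0][0] + B[0][0] = 9 + 2 = 11, A[0][1] + B[1][0] = 6 + 0 = 6, A[0][2] + B[2][0] = -1 + -3 = -4) = -4 (attained at k = 2)
  C[0][1] = min over k of (A[0][0] + B[0][1] = 9 + -3 = 6, A[0][1] + B[1][1] = 6 + 8 = 14, A[0][2] + B[2][1] = -1 + -5 = -6) = -6 (attained at k = 2)
  C[0][2] = min over k of (A[0][0] + B[0][2] = 9 + 4 = 13, A[0][1] + B[1][2] = 6 + 7 = 13, A[0][2] + B[2][2] = -1 + 6 = 5) = 5 (attained at k = 2)
  C[1][0] = min over k of (A[1][0] + B[0][0] = -1 + 2 = 1, A[1][1] + B[1][0] = 9 + 0 = 9, A[1][2] + B[2][0] = -2 + -3 = -5) = -5 (attained at k = 2)
  C[1][1] = min over k of (A[1][0] + B[0][1] = -1 + -3 = -4, A[1][1] + B[1][1] = 9 + 8 = 17, A[1][2] + B[2][1] = -2 + -5 = -7) = -7 (attained at k = 2)
  C[1][2] = min over k of (A[1][0] + B[0][2] = -1 + 4 = 3, A[1][1] + B[1][2] = 9 + 7 = 16, A[1][2] + B[2][2] = -2 + 6 = 4) = 3 (attained at k = 0)
  C[2][0] = min over k of (A[2][0] + B[0][0] = 3 + 2 = 5, A[2][1] + B[1][0] = -1 + 0 = -1, A[2][2] + B[2][0] = 9 + -3 = 6) = -1 (attained at k = 1)
  C[2][1] = min over k of (A[2][0] + B[0][1] = 3 + -3 = 0, A[2][1] + B[1][1] = -1 + 8 = 7, A[2][2] + B[2][1] = 9 + -5 = 4) = 0 (attained at k = 0)
  C[2][2] = min over k of (A[2][0] + B[0][2] = 3 + 4 = 7, A[2][1] + B[1][2] = -1 + 7 = 6, A[2][2] + B[2][2] = 9 + 6 = 15) = 6 (attained at k = 1)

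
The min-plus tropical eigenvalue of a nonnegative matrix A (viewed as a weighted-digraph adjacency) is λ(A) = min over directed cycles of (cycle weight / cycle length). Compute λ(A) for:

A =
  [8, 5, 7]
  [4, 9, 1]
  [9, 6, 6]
λ(A) = 7/2

Enumerate directed cycles and compute their means (weight / length). Sample:
  cycle 0 → 0: weight = 8, length = 1, mean = 8/1 ≈ 8.000
  cycle 1 → 1: weight = 9, length = 1, mean = 9/1 ≈ 9.000
  cycle 2 → 2: weight = 6, length = 1, mean = 6/1 ≈ 6.000
  cycle 0 → 1 → 0: weight = 9, length = 2, mean = 9/2 ≈ 4.500
  cycle 0 → 2 → 0: weight = 16, length = 2, mean = 16/2 ≈ 8.000
  cycle 1 → 0 → 1: weight = 9, length = 2, mean = 9/2 ≈ 4.500
Minimum mean = 3.500, attained e.g. along the cycle 1 → 2 → 1 with weight 7 and length 2. So λ(A) = 7/2 = 7/2.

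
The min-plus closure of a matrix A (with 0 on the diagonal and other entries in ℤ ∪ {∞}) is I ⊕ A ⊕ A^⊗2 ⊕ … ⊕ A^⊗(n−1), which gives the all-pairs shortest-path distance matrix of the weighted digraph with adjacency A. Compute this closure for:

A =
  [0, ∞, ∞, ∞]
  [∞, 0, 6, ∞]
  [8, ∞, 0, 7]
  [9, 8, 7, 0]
Closure =
  [0, ∞, ∞, ∞]
  [14, 0, 6, 13]
  [8, 15, 0, 7]
  [9, 8, 7, 0]

This is the Floyd-Warshall all-pairs shortest-path computation. For each intermediate vertex k = 0, 1, …, 3, update dist[i][j] ← min(dist[i][j], dist[i][k] + dist[k][j]). The final matrix gives, for each (i, j), the minimum total weight of any directed path from i to j (possibly empty when i = j).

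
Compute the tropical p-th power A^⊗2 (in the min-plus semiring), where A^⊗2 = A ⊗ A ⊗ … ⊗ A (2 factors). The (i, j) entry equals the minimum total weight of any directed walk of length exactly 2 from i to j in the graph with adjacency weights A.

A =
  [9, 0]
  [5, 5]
A^⊗2 =
  [5, 5]
  [10, 5]

Each entry (A^⊗2)_ij equals the minimum over all length-2 walks i = v_0 → v_1 → … → v_2 = j of Σ_t A[v_t][v_{t+1}]. For example, for (i, j) = (0, 1) we minimise over 2 possible intermediate vertex sequences; the minimum is 5, attained along the walk 0 → 1 → 1.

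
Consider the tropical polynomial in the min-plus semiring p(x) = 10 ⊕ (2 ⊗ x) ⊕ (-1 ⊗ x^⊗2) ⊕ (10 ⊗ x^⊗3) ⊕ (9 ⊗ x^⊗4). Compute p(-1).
p(-1) = -3

A tropical monomial a ⊗ x^⊗i evaluates to a + i · x. Evaluating each term at x = -1:
  Term 0 contributes 10 + 0 · -1 = 10
  Term 1 contributes 2 + 1 · -1 = 1
  Term 2 contributes -1 + 2 · -1 = -3
  Term 3 contributes 10 + 3 · -1 = 7
  Term 4 contributes 9 + 4 · -1 = 5
p(-1) = ⊕ of these = min[10, 1, -3, 7, 5] = -3.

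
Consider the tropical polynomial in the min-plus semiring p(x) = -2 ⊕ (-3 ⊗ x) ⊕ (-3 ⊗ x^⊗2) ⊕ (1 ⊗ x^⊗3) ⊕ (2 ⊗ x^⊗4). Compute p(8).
p(8) = -2

A tropical monomial a ⊗ x^⊗i evaluates to a + i · x. Evaluating each term at x = 8:
  Term 0 contributes -2 + 0 · 8 = -2
  Term 1 contributes -3 + 1 · 8 = 5
  Term 2 contributes -3 + 2 · 8 = 13
  Term 3 contributes 1 + 3 · 8 = 25
  Term 4 contributes 2 + 4 · 8 = 34
p(8) = ⊕ of these = min[-2, 5, 13, 25, 34] = -2.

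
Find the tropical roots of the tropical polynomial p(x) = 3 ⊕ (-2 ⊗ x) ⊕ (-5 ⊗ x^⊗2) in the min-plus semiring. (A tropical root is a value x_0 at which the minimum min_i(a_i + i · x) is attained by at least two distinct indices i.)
Roots: {3, 5}

Each tropical root is a break point of the lower envelope of the lines y = a_i + i · x (there are 3 lines, with slopes 0, 1, ..., 2). Only the lines that attain the minimum somewhere contribute to roots; other lines are dominated. Here the surviving (envelope) indices are i = 2, i = 1, i = 0.
Intersections between consecutive envelope lines give the roots: for adjacent envelope indices i < j the intersection is x = (a_i − a_j) / (j − i). Reading off the sorted break points: {3, 5}.
Verification: at each break x_0, at least two indices attain the minimum of min_i(a_i + i · x_0).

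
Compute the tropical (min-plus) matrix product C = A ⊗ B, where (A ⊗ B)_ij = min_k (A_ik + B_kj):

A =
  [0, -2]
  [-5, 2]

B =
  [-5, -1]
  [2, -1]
A ⊗ B =
  [-5, -3]
  [-10, -6]

Apply the min-plus product entry-by-entry:
  C[0][0] = min over k of (A[0][0] + B[0][0] = 0 + -5 = -5, A[0][1] + B[1][0] = -2 + 2 = 0) = -5 (attained at k = 0)
  C[0][1] = min over k of (A[0][0] + B[0][1] = 0 + -1 = -1, A[0][1] + B[1][1] = -2 + -1 = -3) = -3 (attained at k = 1)
  C[1][0] = min over k of (A[1][0] + B[0][0] = -5 + -5 = -10, A[1][1] + B[1][0] = 2 + 2 = 4) = -10 (attained at k = 0)
  C[1][1] = min over k of (A[1][0] + B[0][1] = -5 + -1 = -6, A[1][1] + B[1][1] = 2 + -1 = 1) = -6 (attained at k = 0)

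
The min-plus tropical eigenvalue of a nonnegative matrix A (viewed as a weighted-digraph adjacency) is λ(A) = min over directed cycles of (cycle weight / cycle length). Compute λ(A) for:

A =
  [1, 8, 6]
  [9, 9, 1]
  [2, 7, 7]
λ(A) = 1

Enumerate directed cycles and compute their means (weight / length). Sample:
  cycle 0 → 0: weight = 1, length = 1, mean = 1/1 ≈ 1.000
  cycle 1 → 1: weight = 9, length = 1, mean = 9/1 ≈ 9.000
  cycle 2 → 2: weight = 7, length = 1, mean = 7/1 ≈ 7.000
  cycle 0 → 1 → 0: weight = 17, length = 2, mean = 17/2 ≈ 8.500
  cycle 0 → 2 → 0: weight = 8, length = 2, mean = 8/2 ≈ 4.000
  cycle 1 → 0 → 1: weight = 17, length = 2, mean = 17/2 ≈ 8.500
Minimum mean = 1.000, attained e.g. along the cycle 0 → 0 with weight 1 and length 1. So λ(A) = 1/1 = 1.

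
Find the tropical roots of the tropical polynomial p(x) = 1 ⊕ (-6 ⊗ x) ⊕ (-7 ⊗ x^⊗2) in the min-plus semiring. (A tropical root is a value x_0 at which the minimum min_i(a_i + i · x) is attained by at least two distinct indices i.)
Roots: {1, 7}

Each tropical root is a break point of the lower envelope of the lines y = a_i + i · x (there are 3 lines, with slopes 0, 1, ..., 2). Only the lines that attain the minimum somewhere contribute to roots; other lines are dominated. Here the surviving (envelope) indices are i = 2, i = 1, i = 0.
Intersections between consecutive envelope lines give the roots: for adjacent envelope indices i < j the intersection is x = (a_i − a_j) / (j − i). Reading off the sorted break points: {1, 7}.
Verification: at each break x_0, at least two indices attain the minimum of min_i(a_i + i · x_0).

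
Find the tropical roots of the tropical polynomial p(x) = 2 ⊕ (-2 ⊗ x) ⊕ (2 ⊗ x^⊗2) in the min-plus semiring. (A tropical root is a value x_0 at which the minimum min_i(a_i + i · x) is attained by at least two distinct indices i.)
Roots: {-4, 4}

Each tropical root is a break point of the lower envelope of the lines y = a_i + i · x (there are 3 lines, with slopes 0, 1, ..., 2). Only the lines that attain the minimum somewhere contribute to roots; other lines are dominated. Here the surviving (envelope) indices are i = 2, i = 1, i = 0.
Intersections between consecutive envelope lines give the roots: for adjacent envelope indices i < j the intersection is x = (a_i − a_j) / (j − i). Reading off the sorted break points: {-4, 4}.
Verification: at each break x_0, at least two indices attain the minimum of min_i(a_i + i · x_0).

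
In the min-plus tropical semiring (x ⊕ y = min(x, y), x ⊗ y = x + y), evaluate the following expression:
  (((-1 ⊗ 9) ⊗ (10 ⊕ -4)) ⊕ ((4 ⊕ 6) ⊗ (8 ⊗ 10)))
(((-1 ⊗ 9) ⊗ (10 ⊕ -4)) ⊕ ((4 ⊕ 6) ⊗ (8 ⊗ 10))) = 4

Expand innermost to outermost. Recall ⊕ takes the minimum of its arguments and ⊗ takes their sum. Working out the expression (((-1 ⊗ 9) ⊗ (10 ⊕ -4)) ⊕ ((4 ⊕ 6) ⊗ (8 ⊗ 10))) gives 4.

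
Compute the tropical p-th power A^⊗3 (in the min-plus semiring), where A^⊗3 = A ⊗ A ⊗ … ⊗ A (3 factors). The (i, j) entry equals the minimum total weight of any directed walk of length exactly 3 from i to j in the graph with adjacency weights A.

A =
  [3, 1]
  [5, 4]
A^⊗3 =
  [9, 7]
  [11, 9]

Each entry (A^⊗3)_ij equals the minimum over all length-3 walks i = v_0 → v_1 → … → v_3 = j of Σ_t A[v_t][v_{t+1}]. For example, for (i, j) = (0, 1) we minimise over 4 possible intermediate vertex sequences; the minimum is 7, attained along the walk 0 → 0 → 0 → 1.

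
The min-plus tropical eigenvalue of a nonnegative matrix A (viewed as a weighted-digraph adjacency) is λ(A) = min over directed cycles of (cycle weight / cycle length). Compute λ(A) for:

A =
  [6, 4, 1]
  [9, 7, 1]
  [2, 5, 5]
λ(A) = 3/2

Enumerate directed cycles and compute their means (weight / length). Sample:
  cycle 0 → 0: weight = 6, length = 1, mean = 6/1 ≈ 6.000
  cycle 1 → 1: weight = 7, length = 1, mean = 7/1 ≈ 7.000
  cycle 2 → 2: weight = 5, length = 1, mean = 5/1 ≈ 5.000
  cycle 0 → 1 → 0: weight = 13, length = 2, mean = 13/2 ≈ 6.500
  cycle 0 → 2 → 0: weight = 3, length = 2, mean = 3/2 ≈ 1.500
  cycle 1 → 0 → 1: weight = 13, length = 2, mean = 13/2 ≈ 6.500
Minimum mean = 1.500, attained e.g. along the cycle 0 → 2 → 0 with weight 3 and length 2. So λ(A) = 3/2 = 3/2.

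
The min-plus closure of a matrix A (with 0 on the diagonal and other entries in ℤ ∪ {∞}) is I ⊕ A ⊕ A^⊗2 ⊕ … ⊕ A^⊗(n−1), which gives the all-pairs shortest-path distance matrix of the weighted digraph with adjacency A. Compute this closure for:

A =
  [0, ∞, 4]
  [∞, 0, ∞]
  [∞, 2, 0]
Closure =
  [0, 6, 4]
  [∞, 0, ∞]
  [∞, 2, 0]

This is the Floyd-Warshall all-pairs shortest-path computation. For each intermediate vertex k = 0, 1, …, 2, update dist[i][j] ← min(dist[i][j], dist[i][k] + dist[k][j]). The final matrix gives, for each (i, j), the minimum total weight of any directed path from i to j (possibly empty when i = j).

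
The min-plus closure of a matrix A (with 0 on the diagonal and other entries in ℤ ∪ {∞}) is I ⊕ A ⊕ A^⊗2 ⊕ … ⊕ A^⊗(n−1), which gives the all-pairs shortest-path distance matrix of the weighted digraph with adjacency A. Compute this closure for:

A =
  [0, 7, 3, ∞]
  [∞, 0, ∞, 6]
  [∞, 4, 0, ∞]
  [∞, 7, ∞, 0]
Closure =
  [0, 7, 3, 13]
  [∞, 0, ∞, 6]
  [∞, 4, 0, 10]
  [∞, 7, ∞, 0]

This is the Floyd-Warshall all-pairs shortest-path computation. For each intermediate vertex k = 0, 1, …, 3, update dist[i][j] ← min(dist[i][j], dist[i][k] + dist[k][j]). The final matrix gives, for each (i, j), the minimum total weight of any directed path from i to j (possibly empty when i = j).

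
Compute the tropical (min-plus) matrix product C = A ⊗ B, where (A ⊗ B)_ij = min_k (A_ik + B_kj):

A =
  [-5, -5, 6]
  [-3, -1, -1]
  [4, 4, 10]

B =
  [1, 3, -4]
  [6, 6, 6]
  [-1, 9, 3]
A ⊗ B =
  [-4, -2, -9]
  [-2, 0, -7]
  [5, 7, 0]

Apply the min-plus product entry-by-entry:
  C[0][0] = min over k of (A[0][0] + B[0][0] = -5 + 1 = -4, A[0][1] + B[1][0] = -5 + 6 = 1, A[0][2] + B[2][0] = 6 + -1 = 5) = -4 (attained at k = 0)
  C[0][1] = min over k of (A[0][0] + B[0][1] = -5 + 3 = -2, A[0][1] + B[1][1] = -5 + 6 = 1, A[0][2] + B[2][1] = 6 + 9 = 15) = -2 (attained at k = 0)
  C[0][2] = min over k of (A[0][0] + B[0][2] = -5 + -4 = -9, A[0][1] + B[1][2] = -5 + 6 = 1, A[0][2] + B[2][2] = 6 + 3 = 9) = -9 (attained at k = 0)
  C[1][0] = min over k of (A[1][0] + B[0][0] = -3 + 1 = -2, A[1][1] + B[1][0] = -1 + 6 = 5, A[1][2] + B[2][0] = -1 + -1 = -2) = -2 (attained at k = 0)
  C[1][1] = min over k of (A[1][0] + B[0][1] = -3 + 3 = 0, A[1][1] + B[1][1] = -1 + 6 = 5, A[1][2] + B[2][1] = -1 + 9 = 8) = 0 (attained at k = 0)
  C[1][2] = min over k of (A[1][0] + B[0][2] = -3 + -4 = -7, A[1][1] + B[1][2] = -1 + 6 = 5, A[1][2] + B[2][2] = -1 + 3 = 2) = -7 (attained at k = 0)
  C[2][0] = min over k of (A[2][0] + B[0][0] = 4 + 1 = 5, A[2][1] + B[1][0] = 4 + 6 = 10, A[2][2] + B[2][0] = 10 + -1 = 9) = 5 (attained at k = 0)
  C[2][1] = min over k of (A[2][0] + B[0][1] = 4 + 3 = 7, A[2][1] + B[1][1] = 4 + 6 = 10, A[2][2] + B[2][1] = 10 + 9 = 19) = 7 (attained at k = 0)
  C[2][2] = min over k of (A[2][0] + B[0][2] = 4 + -4 = 0, A[2][1] + B[1][2] = 4 + 6 = 10, A[2][2] + B[2][2] = 10 + 3 = 13) = 0 (attained at k = 0)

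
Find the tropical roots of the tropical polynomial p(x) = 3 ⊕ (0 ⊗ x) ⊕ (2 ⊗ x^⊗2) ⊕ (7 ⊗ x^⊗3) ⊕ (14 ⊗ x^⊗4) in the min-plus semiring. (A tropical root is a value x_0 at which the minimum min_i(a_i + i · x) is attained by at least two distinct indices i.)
Roots: {-7, -5, -2, 3}

Each tropical root is a break point of the lower envelope of the lines y = a_i + i · x (there are 5 lines, with slopes 0, 1, ..., 4). Only the lines that attain the minimum somewhere contribute to roots; other lines are dominated. Here the surviving (envelope) indices are i = 4, i = 3, i = 2, i = 1, i = 0.
Intersections between consecutive envelope lines give the roots: for adjacent envelope indices i < j the intersection is x = (a_i − a_j) / (j − i). Reading off the sorted break points: {-7, -5, -2, 3}.
Verification: at each break x_0, at least two indices attain the minimum of min_i(a_i + i · x_0).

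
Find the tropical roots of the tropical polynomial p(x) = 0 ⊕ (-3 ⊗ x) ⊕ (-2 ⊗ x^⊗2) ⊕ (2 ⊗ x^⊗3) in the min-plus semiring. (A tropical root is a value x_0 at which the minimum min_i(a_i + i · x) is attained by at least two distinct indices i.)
Roots: {-4, -1, 3}

Each tropical root is a break point of the lower envelope of the lines y = a_i + i · x (there are 4 lines, with slopes 0, 1, ..., 3). Only the lines that attain the minimum somewhere contribute to roots; other lines are dominated. Here the surviving (envelope) indices are i = 3, i = 2, i = 1, i = 0.
Intersections between consecutive envelope lines give the roots: for adjacent envelope indices i < j the intersection is x = (a_i − a_j) / (j − i). Reading off the sorted break points: {-4, -1, 3}.
Verification: at each break x_0, at least two indices attain the minimum of min_i(a_i + i · x_0).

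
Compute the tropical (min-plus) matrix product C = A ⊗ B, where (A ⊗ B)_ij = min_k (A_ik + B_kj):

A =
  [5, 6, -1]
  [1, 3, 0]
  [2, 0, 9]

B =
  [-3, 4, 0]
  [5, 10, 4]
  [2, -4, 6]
A ⊗ B =
  [1, -5, 5]
  [-2, -4, 1]
  [-1, 5, 2]

Apply the min-plus product entry-by-entry:
  C[0][0] = min over k of (A[0][0] + B[0][0] = 5 + -3 = 2, A[0][1] + B[1][0] = 6 + 5 = 11, A[0][2] + B[2][0] = -1 + 2 = 1) = 1 (attained at k = 2)
  C[0][1] = min over k of (A[0][0] + B[0][1] = 5 + 4 = 9, A[0][1] + B[1][1] = 6 + 10 = 16, A[0][2] + B[2][1] = -1 + -4 = -5) = -5 (attained at k = 2)
  C[0][2] = min over k of (A[0][0] + B[0][2] = 5 + 0 = 5, A[0][1] + B[1][2] = 6 + 4 = 10, A[0][2] + B[2][2] = -1 + 6 = 5) = 5 (attained at k = 0)
  C[1][0] = min over k of (A[1][0] + B[0][0] = 1 + -3 = -2, A[1][1] + B[1][0] = 3 + 5 = 8, A[1][2] + B[2][0] = 0 + 2 = 2) = -2 (attained at k = 0)
  C[1][1] = min over k of (A[1][0] + B[0][1] = 1 + 4 = 5, A[1][1] + B[1][1] = 3 + 10 = 13, A[1][2] + B[2][1] = 0 + -4 = -4) = -4 (attained at k = 2)
  C[1][2] = min over k of (A[1][0] + B[0][2] = 1 + 0 = 1, A[1][1] + B[1][2] = 3 + 4 = 7, A[1][2] + B[2][2] = 0 + 6 = 6) = 1 (attained at k = 0)
  C[2][0] = min over k of (A[2][0] + B[0][0] = 2 + -3 = -1, A[2][1] + B[1][0] = 0 + 5 = 5, A[2][2] + B[2][0] = 9 + 2 = 11) = -1 (attained at k = 0)
  C[2][1] = min over k of (A[2][0] + B[0][1] = 2 + 4 = 6, A[2][1] + B[1][1] = 0 + 10 = 10, A[2][2] + B[2][1] = 9 + -4 = 5) = 5 (attained at k = 2)
  C[2][2] = min over k of (A[2][0] + B[0][2] = 2 + 0 = 2, A[2][1] + B[1][2] = 0 + 4 = 4, A[2][2] + B[2][2] = 9 + 6 = 15) = 2 (attained at k = 0)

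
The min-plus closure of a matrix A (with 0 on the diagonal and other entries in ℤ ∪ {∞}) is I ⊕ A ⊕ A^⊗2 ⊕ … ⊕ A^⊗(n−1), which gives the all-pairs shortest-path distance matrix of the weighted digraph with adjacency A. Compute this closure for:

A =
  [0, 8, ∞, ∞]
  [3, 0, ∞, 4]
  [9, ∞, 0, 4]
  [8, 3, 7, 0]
Closure =
  [0, 8, 19, 12]
  [3, 0, 11, 4]
  [9, 7, 0, 4]
  [6, 3, 7, 0]

This is the Floyd-Warshall all-pairs shortest-path computation. For each intermediate vertex k = 0, 1, …, 3, update dist[i][j] ← min(dist[i][j], dist[i][k] + dist[k][j]). The final matrix gives, for each (i, j), the minimum total weight of any directed path from i to j (possibly empty when i = j).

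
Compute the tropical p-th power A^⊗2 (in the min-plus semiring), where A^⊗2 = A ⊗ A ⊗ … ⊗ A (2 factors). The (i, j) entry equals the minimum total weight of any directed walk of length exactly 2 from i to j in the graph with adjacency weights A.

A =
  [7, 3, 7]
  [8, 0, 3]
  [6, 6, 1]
A^⊗2 =
  [11, 3, 6]
  [8, 0, 3]
  [7, 6, 2]

Each entry (A^⊗2)_ij equals the minimum over all length-2 walks i = v_0 → v_1 → … → v_2 = j of Σ_t A[v_t][v_{t+1}]. For example, for (i, j) = (0, 2) we minimise over 3 possible intermediate vertex sequences; the minimum is 6, attained along the walk 0 → 1 → 2.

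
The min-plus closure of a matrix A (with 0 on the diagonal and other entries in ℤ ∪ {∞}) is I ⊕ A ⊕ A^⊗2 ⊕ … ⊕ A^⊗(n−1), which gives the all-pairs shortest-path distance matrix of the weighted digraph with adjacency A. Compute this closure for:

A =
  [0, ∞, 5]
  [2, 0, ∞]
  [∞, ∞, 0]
Closure =
  [0, ∞, 5]
  [2, 0, 7]
  [∞, ∞, 0]

This is the Floyd-Warshall all-pairs shortest-path computation. For each intermediate vertex k = 0, 1, …, 2, update dist[i][j] ← min(dist[i][j], dist[i][k] + dist[k][j]). The final matrix gives, for each (i, j), the minimum total weight of any directed path from i to j (possibly empty when i = j).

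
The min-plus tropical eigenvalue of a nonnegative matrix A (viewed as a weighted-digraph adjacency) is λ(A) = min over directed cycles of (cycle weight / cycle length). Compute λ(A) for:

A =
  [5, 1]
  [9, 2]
λ(A) = 2

Enumerate directed cycles and compute their means (weight / length). Sample:
  cycle 0 → 0: weight = 5, length = 1, mean = 5/1 ≈ 5.000
  cycle 1 → 1: weight = 2, length = 1, mean = 2/1 ≈ 2.000
  cycle 0 → 1 → 0: weight = 10, length = 2, mean = 10/2 ≈ 5.000
  cycle 1 → 0 → 1: weight = 10, length = 2, mean = 10/2 ≈ 5.000
Minimum mean = 2.000, attained e.g. along the cycle 1 → 1 with weight 2 and length 1. So λ(A) = 2/1 = 2.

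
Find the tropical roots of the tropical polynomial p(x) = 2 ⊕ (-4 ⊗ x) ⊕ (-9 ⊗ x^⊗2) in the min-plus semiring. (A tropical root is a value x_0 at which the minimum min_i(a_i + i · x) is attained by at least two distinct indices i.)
Roots: {5, 6}

Each tropical root is a break point of the lower envelope of the lines y = a_i + i · x (there are 3 lines, with slopes 0, 1, ..., 2). Only the lines that attain the minimum somewhere contribute to roots; other lines are dominated. Here the surviving (envelope) indices are i = 2, i = 1, i = 0.
Intersections between consecutive envelope lines give the roots: for adjacent envelope indices i < j the intersection is x = (a_i − a_j) / (j − i). Reading off the sorted break points: {5, 6}.
Verification: at each break x_0, at least two indices attain the minimum of min_i(a_i + i · x_0).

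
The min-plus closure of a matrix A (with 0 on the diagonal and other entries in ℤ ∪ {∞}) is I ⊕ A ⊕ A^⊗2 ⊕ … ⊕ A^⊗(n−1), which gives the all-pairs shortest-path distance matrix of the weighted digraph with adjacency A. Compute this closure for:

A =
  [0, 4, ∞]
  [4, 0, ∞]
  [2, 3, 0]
Closure =
  [0, 4, ∞]
  [4, 0, ∞]
  [2, 3, 0]

This is the Floyd-Warshall all-pairs shortest-path computation. For each intermediate vertex k = 0, 1, …, 2, update dist[i][j] ← min(dist[i][j], dist[i][k] + dist[k][j]). The final matrix gives, for each (i, j), the minimum total weight of any directed path from i to j (possibly empty when i = j).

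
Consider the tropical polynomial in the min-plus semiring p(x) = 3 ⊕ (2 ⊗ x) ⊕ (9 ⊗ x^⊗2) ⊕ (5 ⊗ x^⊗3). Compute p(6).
p(6) = 3

A tropical monomial a ⊗ x^⊗i evaluates to a + i · x. Evaluating each term at x = 6:
  Term 0 contributes 3 + 0 · 6 = 3
  Term 1 contributes 2 + 1 · 6 = 8
  Term 2 contributes 9 + 2 · 6 = 21
  Term 3 contributes 5 + 3 · 6 = 23
p(6) = ⊕ of these = min[3, 8, 21, 23] = 3.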